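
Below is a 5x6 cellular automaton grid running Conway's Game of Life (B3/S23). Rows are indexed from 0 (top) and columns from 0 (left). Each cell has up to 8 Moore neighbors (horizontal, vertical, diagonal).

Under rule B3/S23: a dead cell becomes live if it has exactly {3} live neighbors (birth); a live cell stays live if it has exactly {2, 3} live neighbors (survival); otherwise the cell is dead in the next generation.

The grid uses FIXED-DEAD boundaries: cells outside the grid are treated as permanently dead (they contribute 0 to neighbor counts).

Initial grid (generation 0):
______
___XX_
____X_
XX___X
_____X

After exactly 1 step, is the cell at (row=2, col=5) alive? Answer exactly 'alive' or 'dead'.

Answer: alive

Derivation:
Simulating step by step:
Generation 0 (given above): 7 live cells
Generation 1: 7 live cells
______
___XX_
___XXX
____XX
______

Cell (2,5) at generation 1: 1 -> alive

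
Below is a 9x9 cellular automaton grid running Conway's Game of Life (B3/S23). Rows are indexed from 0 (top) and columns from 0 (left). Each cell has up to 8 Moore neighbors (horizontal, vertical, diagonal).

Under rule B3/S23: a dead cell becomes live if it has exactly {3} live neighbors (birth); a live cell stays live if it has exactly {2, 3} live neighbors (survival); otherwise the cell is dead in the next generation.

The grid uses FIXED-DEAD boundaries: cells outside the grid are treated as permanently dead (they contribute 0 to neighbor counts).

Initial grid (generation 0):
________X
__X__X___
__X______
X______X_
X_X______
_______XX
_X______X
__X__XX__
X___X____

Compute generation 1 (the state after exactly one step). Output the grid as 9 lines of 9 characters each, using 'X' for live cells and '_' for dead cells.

Answer: _________
_________
_X_______
_________
_X_____XX
_X_____XX
______X_X
_X___X___
_____X___

Derivation:
Simulating step by step:
Generation 0 (given above): 17 live cells
Generation 1: 12 live cells
(generation 1 grid is the final answer)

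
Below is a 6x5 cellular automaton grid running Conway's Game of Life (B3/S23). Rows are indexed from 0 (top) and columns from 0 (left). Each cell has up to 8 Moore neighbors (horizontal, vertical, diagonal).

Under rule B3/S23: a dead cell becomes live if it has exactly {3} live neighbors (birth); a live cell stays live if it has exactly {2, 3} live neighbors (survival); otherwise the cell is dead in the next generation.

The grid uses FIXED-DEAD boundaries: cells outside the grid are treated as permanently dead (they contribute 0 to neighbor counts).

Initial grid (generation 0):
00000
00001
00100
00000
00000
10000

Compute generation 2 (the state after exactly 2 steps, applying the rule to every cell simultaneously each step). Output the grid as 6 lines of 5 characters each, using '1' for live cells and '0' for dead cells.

Simulating step by step:
Generation 0 (given above): 3 live cells
Generation 1: 0 live cells
00000
00000
00000
00000
00000
00000
Generation 2: 0 live cells
(generation 2 grid is the final answer)

Answer: 00000
00000
00000
00000
00000
00000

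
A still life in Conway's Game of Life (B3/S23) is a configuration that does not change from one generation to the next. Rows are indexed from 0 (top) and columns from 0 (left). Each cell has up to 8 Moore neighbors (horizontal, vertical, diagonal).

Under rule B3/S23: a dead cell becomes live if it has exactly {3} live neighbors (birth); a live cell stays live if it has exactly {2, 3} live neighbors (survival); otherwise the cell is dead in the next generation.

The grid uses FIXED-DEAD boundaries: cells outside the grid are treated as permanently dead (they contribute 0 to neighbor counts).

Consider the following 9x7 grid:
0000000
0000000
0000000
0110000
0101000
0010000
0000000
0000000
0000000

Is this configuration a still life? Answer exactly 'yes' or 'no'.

Answer: yes

Derivation:
Compute generation 1 and compare to generation 0 (given above):
Generation 1:
0000000
0000000
0000000
0110000
0101000
0010000
0000000
0000000
0000000
The grids are IDENTICAL -> still life.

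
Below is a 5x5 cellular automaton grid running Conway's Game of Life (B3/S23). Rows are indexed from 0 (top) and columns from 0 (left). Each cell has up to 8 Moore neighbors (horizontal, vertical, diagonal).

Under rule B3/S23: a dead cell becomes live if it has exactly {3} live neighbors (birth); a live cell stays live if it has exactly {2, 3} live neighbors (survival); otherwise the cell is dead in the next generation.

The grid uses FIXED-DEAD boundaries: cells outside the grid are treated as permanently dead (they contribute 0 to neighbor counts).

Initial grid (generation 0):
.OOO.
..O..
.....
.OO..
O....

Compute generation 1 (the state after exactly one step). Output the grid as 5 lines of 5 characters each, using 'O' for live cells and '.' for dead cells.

Simulating step by step:
Generation 0 (given above): 7 live cells
Generation 1: 10 live cells
(generation 1 grid is the final answer)

Answer: .OOO.
.OOO.
.OO..
.O...
.O...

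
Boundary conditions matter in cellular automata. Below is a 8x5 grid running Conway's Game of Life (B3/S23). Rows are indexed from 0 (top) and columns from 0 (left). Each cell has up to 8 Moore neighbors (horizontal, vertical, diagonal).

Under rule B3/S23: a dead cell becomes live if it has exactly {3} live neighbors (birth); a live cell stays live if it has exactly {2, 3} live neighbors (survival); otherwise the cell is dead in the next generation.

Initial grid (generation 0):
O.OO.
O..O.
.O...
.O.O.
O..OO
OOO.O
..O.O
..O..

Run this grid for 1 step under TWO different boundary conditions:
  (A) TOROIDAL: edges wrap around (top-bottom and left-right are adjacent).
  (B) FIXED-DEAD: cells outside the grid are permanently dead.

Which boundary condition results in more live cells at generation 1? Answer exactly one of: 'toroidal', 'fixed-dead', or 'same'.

Under TOROIDAL boundary, generation 1:
..OO.
O..O.
OO..O
.O.O.
.....
..O..
..O.O
..O.O
Population = 14

Under FIXED-DEAD boundary, generation 1:
.OOO.
O..O.
OO...
OO.OO
O...O
O.O.O
..O..
...O.
Population = 18

Comparison: toroidal=14, fixed-dead=18 -> fixed-dead

Answer: fixed-dead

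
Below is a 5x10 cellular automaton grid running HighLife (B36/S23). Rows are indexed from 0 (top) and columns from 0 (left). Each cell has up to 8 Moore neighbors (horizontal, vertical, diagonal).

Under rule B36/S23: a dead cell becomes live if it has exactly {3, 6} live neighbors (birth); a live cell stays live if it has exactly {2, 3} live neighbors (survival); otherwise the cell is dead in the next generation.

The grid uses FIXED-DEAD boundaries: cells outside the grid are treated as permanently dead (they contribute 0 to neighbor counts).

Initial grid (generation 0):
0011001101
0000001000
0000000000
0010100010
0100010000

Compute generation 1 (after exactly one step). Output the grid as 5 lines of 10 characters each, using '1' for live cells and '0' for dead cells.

Simulating step by step:
Generation 0 (given above): 11 live cells
Generation 1: 4 live cells
(generation 1 grid is the final answer)

Answer: 0000001100
0000001100
0000000000
0000000000
0000000000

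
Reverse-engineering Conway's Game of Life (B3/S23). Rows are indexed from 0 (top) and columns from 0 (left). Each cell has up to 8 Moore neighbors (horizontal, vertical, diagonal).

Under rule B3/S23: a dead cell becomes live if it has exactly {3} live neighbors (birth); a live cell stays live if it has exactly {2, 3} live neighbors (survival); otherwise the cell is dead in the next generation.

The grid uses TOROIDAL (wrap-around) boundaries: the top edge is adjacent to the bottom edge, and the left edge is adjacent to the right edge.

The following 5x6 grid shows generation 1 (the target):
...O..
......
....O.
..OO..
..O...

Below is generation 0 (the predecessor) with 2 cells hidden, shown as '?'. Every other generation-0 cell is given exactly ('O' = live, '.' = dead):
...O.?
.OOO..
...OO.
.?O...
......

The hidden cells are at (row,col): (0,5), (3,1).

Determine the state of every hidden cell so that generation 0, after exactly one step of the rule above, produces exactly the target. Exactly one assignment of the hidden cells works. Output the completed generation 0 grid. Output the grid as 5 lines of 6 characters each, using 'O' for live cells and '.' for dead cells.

Answer: ...O..
.OOO..
...OO.
.OO...
......

Derivation:
Hidden generation-0 cells (in order): (0,5), (3,1).
A hidden cell only influences target cells in its own 3x3 neighborhood. Try each of the 2^2 = 4 assignments, step the completed generation 0 forward once under B3/S23, and compare with the target:
  (0,5)=. (3,1)=. -> step gives (2,1)='O' but target has '.' -> reject
  (0,5)=. (3,1)=O -> step reproduces the target at every cell -> ACCEPT
  (0,5)=O (3,1)=. -> step gives (0,4)='O' but target has '.' -> reject
  (0,5)=O (3,1)=O -> step gives (0,4)='O' but target has '.' -> reject
Unique solution: (0,5)=dead, (3,1)=live.
Check: live-neighbor counts of every cell in the completed generation 0:
124220
114441
246421
112321
123210
Applying B3/S23 to generation 0 with these counts gives:
...O..
......
....O.
..OO..
..O...
which matches the target exactly.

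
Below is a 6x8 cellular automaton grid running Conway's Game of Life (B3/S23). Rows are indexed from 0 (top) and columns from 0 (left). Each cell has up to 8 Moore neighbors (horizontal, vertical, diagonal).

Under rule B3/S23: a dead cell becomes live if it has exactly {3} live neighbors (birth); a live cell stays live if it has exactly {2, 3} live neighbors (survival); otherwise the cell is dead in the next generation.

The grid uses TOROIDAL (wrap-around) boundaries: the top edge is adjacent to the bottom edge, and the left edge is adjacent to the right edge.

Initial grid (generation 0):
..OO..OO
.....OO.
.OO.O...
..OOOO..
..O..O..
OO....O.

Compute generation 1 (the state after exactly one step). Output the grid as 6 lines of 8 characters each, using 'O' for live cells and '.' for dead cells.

Answer: OOO.....
.O..OOOO
.OO...O.
.....O..
..O..OO.
OO.O.OO.

Derivation:
Simulating step by step:
Generation 0 (given above): 18 live cells
Generation 1: 20 live cells
(generation 1 grid is the final answer)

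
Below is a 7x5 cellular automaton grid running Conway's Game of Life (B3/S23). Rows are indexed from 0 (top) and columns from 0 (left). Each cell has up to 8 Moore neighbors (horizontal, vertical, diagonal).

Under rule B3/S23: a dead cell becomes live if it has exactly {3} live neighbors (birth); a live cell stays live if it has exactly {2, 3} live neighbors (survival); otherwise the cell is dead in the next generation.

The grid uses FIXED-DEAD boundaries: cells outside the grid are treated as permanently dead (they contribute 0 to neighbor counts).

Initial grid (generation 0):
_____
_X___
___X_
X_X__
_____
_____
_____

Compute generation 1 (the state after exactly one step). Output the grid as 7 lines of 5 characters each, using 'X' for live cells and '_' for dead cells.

Simulating step by step:
Generation 0 (given above): 4 live cells
Generation 1: 2 live cells
(generation 1 grid is the final answer)

Answer: _____
_____
_XX__
_____
_____
_____
_____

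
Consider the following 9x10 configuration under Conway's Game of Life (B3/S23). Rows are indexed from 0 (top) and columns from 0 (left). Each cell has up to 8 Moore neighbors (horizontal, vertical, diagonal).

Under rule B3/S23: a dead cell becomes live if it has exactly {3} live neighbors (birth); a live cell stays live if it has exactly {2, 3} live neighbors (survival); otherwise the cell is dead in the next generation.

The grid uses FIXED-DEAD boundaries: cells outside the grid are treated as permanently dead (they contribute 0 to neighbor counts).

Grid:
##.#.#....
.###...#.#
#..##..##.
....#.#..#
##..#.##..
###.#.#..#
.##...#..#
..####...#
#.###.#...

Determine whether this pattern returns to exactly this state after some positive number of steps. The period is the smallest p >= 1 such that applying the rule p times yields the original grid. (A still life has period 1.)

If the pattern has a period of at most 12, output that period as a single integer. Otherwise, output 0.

Answer: 0

Derivation:
Simulating and comparing each generation to the original:
Gen 0 (original, given above): 42 live cells
Gen 1: 31 live cells, differs from original
Gen 2: 25 live cells, differs from original
Gen 3: 29 live cells, differs from original
Gen 4: 25 live cells, differs from original
Gen 5: 31 live cells, differs from original
Gen 6: 21 live cells, differs from original
Gen 7: 15 live cells, differs from original
Gen 8: 12 live cells, differs from original
Gen 9: 10 live cells, differs from original
Gen 10: 9 live cells, differs from original
Gen 11: 11 live cells, differs from original
Gen 12: 14 live cells, differs from original
No period found within 12 steps.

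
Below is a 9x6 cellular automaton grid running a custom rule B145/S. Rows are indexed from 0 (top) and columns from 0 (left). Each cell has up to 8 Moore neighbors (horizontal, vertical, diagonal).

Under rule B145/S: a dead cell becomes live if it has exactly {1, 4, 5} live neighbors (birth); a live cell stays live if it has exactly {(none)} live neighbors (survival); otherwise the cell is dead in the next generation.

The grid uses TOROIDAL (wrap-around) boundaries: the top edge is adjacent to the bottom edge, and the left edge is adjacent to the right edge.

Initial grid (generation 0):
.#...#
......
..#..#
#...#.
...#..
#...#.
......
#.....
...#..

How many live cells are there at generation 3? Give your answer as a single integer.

Answer: 19

Derivation:
Simulating step by step:
Generation 0 (given above): 11 live cells
Generation 1: 13 live cells
...#..
...#..
......
......
..#..#
.##...
...##.
.#####
......
Generation 2: 15 live cells
......
......
..###.
######
....#.
...#..
.#....
......
..###.
Generation 3: 19 live cells
.#...#
.#...#
.#...#
......
..##.#
##...#
#..##.
#....#
.#...#
Population at generation 3: 19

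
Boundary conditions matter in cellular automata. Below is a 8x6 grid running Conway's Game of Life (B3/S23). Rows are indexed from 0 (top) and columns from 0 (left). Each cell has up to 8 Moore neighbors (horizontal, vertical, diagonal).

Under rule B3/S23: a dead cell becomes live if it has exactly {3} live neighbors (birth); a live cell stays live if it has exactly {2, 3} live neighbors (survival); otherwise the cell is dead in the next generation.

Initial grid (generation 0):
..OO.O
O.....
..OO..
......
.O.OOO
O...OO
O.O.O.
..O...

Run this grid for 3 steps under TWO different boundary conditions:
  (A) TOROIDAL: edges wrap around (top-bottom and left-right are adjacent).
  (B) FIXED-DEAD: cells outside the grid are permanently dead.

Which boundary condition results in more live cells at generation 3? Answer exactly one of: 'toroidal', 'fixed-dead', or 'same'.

Under TOROIDAL boundary, generation 3:
...O..
.OO...
......
......
......
......
OOO.O.
..OOO.
Population = 10

Under FIXED-DEAD boundary, generation 3:
......
......
......
......
......
...O..
..O..O
..O.O.
Population = 5

Comparison: toroidal=10, fixed-dead=5 -> toroidal

Answer: toroidal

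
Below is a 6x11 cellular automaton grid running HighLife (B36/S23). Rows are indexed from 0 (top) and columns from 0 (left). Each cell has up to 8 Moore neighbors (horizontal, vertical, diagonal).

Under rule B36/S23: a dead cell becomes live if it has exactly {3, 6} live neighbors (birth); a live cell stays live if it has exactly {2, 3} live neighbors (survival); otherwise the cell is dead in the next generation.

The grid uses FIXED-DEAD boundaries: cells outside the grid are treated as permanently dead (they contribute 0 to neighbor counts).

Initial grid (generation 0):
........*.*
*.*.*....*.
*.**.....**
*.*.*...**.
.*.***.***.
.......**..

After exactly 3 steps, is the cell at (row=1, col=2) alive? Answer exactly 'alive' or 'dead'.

Simulating step by step:
Generation 0 (given above): 25 live cells
Generation 1: 22 live cells
.........*.
..*.....*..
***.*.....*
*..*.*.*...
.******....
....*.**.*.
Generation 2: 17 live cells
...........
..**.....*.
*.*.*......
***.*......
.**.....*..
..*.*.**...
Generation 3: 15 live cells
...........
.***.......
**.**......
*..........
*....*.*...
.***...*...

Cell (1,2) at generation 3: 1 -> alive

Answer: alive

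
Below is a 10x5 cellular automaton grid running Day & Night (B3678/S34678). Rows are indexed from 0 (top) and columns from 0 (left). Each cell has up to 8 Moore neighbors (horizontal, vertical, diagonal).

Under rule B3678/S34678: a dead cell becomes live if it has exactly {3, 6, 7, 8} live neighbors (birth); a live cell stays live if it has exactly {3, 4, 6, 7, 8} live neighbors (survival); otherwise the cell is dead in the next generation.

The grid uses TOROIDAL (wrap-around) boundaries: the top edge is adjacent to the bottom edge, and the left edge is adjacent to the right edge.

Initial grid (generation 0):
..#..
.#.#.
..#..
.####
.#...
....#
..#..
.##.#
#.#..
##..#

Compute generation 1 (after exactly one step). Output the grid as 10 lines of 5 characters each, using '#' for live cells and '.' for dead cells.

Simulating step by step:
Generation 0 (given above): 19 live cells
Generation 1: 21 live cells
(generation 1 grid is the final answer)

Answer: ..###
.....
#...#
####.
....#
.....
##...
###..
.##..
####.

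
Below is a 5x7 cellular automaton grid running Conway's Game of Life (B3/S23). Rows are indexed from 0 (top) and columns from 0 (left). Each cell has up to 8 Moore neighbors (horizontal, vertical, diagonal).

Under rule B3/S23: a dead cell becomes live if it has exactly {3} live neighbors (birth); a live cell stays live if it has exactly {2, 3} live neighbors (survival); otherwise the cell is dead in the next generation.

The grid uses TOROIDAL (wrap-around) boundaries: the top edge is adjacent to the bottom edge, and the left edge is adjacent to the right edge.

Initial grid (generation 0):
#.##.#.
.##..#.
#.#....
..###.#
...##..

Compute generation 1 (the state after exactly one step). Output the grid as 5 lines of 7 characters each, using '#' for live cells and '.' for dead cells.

Answer: .....##
#...#..
#...###
.##.##.
.#....#

Derivation:
Simulating step by step:
Generation 0 (given above): 15 live cells
Generation 1: 14 live cells
(generation 1 grid is the final answer)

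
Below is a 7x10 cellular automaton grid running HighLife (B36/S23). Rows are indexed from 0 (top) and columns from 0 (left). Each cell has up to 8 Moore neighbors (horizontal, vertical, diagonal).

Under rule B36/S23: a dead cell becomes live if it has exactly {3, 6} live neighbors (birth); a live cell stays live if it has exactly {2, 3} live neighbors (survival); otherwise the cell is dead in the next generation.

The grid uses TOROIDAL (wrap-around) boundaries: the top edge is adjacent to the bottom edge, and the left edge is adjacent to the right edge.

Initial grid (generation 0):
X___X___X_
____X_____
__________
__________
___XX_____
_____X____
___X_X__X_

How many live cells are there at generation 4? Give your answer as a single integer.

Simulating step by step:
Generation 0 (given above): 10 live cells
Generation 1: 9 live cells
___XXX___X
__________
__________
__________
____X_____
___X_X____
_____X___X
Generation 2: 9 live cells
____XX____
____X_____
__________
__________
____X_____
_____X____
___XXXX___
Generation 3: 7 live cells
______X___
____XX____
__________
__________
__________
___X__X___
___X__X___
Generation 4: 6 live cells
____X_X___
_____X____
__________
__________
__________
__________
_____XXX__
Population at generation 4: 6

Answer: 6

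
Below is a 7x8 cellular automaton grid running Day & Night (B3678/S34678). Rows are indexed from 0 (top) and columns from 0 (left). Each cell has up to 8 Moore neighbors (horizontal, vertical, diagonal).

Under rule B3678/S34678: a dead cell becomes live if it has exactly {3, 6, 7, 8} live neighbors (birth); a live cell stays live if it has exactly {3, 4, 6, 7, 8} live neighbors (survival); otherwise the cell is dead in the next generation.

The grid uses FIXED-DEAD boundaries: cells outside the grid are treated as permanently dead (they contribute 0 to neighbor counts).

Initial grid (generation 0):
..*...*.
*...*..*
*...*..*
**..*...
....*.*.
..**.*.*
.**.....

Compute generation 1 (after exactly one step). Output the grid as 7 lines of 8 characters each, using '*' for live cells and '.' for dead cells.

Simulating step by step:
Generation 0 (given above): 19 live cells
Generation 1: 18 live cells
(generation 1 grid is the final answer)

Answer: ........
.*.*.**.
*..*.*..
...*....
.**.*...
.****.*.
..**....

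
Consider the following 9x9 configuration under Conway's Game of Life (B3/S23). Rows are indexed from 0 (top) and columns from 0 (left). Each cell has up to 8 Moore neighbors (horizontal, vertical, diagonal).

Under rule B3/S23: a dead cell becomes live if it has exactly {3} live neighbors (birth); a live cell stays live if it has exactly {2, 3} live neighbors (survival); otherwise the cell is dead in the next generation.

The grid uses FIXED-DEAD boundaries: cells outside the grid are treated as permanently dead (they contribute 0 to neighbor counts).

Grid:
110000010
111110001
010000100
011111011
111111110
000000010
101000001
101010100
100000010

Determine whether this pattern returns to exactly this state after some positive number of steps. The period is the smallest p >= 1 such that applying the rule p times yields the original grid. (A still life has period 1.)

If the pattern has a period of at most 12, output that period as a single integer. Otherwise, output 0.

Answer: 0

Derivation:
Simulating and comparing each generation to the original:
Gen 0 (original, given above): 36 live cells
Gen 1: 19 live cells, differs from original
Gen 2: 12 live cells, differs from original
Gen 3: 8 live cells, differs from original
Gen 4: 8 live cells, differs from original
Gen 5: 11 live cells, differs from original
Gen 6: 8 live cells, differs from original
Gen 7: 6 live cells, differs from original
Gen 8: 3 live cells, differs from original
Gen 9: 4 live cells, differs from original
Gen 10: 4 live cells, differs from original
Gen 11: 4 live cells, differs from original
Gen 12: 4 live cells, differs from original
No period found within 12 steps.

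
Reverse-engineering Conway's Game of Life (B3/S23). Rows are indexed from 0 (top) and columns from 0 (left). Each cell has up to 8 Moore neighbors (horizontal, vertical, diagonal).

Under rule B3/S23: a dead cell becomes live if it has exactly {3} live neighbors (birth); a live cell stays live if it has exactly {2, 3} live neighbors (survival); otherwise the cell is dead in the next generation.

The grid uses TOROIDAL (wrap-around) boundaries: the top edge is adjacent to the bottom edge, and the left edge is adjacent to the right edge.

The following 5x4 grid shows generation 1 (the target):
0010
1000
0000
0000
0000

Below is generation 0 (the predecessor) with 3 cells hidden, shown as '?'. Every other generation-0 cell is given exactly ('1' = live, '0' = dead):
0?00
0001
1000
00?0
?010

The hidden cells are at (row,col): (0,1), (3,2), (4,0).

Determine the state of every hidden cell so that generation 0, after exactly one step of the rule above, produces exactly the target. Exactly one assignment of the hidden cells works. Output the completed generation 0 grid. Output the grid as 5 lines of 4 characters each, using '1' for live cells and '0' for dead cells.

Hidden generation-0 cells (in order): (0,1), (3,2), (4,0).
A hidden cell only influences target cells in its own 3x3 neighborhood. Try each of the 2^3 = 8 assignments, step the completed generation 0 forward once under B3/S23, and compare with the target:
  (0,1)=0 (3,2)=0 (4,0)=0 -> step gives (0,2)='0' but target has '1' -> reject
  (0,1)=0 (3,2)=0 (4,0)=1 -> step gives (0,2)='0' but target has '1' -> reject
  (0,1)=0 (3,2)=1 (4,0)=0 -> step gives (0,2)='0' but target has '1' -> reject
  (0,1)=0 (3,2)=1 (4,0)=1 -> step gives (0,2)='0' but target has '1' -> reject
  (0,1)=1 (3,2)=0 (4,0)=0 -> step reproduces the target at every cell -> ACCEPT
  (0,1)=1 (3,2)=0 (4,0)=1 -> step gives (0,0)='1' but target has '0' -> reject
  (0,1)=1 (3,2)=1 (4,0)=0 -> step gives (2,3)='1' but target has '0' -> reject
  (0,1)=1 (3,2)=1 (4,0)=1 -> step gives (0,0)='1' but target has '0' -> reject
Unique solution: (0,1)=live, (3,2)=dead, (4,0)=dead.
Check: live-neighbor counts of every cell in the completed generation 0:
2132
3221
1112
1212
1211
Applying B3/S23 to generation 0 with these counts gives:
0010
1000
0000
0000
0000
which matches the target exactly.

Answer: 0100
0001
1000
0000
0010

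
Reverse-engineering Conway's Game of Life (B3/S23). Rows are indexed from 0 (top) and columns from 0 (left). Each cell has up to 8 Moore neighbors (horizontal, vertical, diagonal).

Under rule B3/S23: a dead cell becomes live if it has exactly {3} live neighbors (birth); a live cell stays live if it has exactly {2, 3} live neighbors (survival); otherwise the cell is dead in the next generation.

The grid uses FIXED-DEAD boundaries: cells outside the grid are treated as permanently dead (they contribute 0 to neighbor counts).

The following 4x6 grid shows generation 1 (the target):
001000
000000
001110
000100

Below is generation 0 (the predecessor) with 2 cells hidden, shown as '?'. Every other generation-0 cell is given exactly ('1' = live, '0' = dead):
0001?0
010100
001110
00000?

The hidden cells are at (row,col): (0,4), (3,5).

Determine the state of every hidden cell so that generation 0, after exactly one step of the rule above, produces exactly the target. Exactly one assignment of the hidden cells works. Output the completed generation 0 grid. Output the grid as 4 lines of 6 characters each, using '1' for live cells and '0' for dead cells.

Answer: 000100
010100
001110
000000

Derivation:
Hidden generation-0 cells (in order): (0,4), (3,5).
A hidden cell only influences target cells in its own 3x3 neighborhood. Try each of the 2^2 = 4 assignments, step the completed generation 0 forward once under B3/S23, and compare with the target:
  (0,4)=0 (3,5)=0 -> step reproduces the target at every cell -> ACCEPT
  (0,4)=0 (3,5)=1 -> step gives (3,4)='1' but target has '0' -> reject
  (0,4)=1 (3,5)=0 -> step gives (0,3)='1' but target has '0' -> reject
  (0,4)=1 (3,5)=1 -> step gives (0,3)='1' but target has '0' -> reject
Unique solution: (0,4)=dead, (3,5)=dead.
Check: live-neighbor counts of every cell in the completed generation 0:
113120
115441
123321
012321
Applying B3/S23 to generation 0 with these counts gives:
001000
000000
001110
000100
which matches the target exactly.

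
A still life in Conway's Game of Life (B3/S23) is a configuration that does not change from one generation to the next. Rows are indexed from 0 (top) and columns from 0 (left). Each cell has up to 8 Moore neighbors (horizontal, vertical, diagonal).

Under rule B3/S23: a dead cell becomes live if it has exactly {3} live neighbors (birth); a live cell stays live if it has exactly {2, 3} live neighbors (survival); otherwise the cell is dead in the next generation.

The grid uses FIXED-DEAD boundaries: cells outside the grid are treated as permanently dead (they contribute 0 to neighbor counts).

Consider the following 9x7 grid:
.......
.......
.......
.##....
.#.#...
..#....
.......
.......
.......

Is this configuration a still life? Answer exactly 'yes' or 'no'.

Compute generation 1 and compare to generation 0 (given above):
Generation 1:
.......
.......
.......
.##....
.#.#...
..#....
.......
.......
.......
The grids are IDENTICAL -> still life.

Answer: yes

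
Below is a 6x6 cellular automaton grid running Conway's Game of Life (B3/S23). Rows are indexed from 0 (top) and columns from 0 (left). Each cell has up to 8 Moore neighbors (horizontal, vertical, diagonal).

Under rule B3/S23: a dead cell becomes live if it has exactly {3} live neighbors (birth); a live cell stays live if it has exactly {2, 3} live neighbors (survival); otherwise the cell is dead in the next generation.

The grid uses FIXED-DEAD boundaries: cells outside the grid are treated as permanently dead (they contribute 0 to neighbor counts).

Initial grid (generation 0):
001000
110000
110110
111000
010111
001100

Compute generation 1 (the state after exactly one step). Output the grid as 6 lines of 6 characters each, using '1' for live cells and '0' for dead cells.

Simulating step by step:
Generation 0 (given above): 16 live cells
Generation 1: 9 live cells
(generation 1 grid is the final answer)

Answer: 010000
100100
000100
000001
100010
001100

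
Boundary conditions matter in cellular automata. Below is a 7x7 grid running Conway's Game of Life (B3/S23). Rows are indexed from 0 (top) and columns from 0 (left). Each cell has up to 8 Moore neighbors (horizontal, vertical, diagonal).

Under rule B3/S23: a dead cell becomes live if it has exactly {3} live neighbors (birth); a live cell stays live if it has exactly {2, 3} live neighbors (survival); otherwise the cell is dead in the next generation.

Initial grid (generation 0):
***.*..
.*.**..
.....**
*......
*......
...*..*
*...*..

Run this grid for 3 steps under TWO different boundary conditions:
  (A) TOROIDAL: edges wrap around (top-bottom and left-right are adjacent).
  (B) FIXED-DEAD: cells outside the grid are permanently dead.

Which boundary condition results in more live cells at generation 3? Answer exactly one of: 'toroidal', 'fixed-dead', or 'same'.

Under TOROIDAL boundary, generation 3:
.***...
.*.....
**.*...
**.....
.......
.......
.......
Population = 9

Under FIXED-DEAD boundary, generation 3:
.*.....
.*...*.
....*..
....*..
.......
.......
.......
Population = 5

Comparison: toroidal=9, fixed-dead=5 -> toroidal

Answer: toroidal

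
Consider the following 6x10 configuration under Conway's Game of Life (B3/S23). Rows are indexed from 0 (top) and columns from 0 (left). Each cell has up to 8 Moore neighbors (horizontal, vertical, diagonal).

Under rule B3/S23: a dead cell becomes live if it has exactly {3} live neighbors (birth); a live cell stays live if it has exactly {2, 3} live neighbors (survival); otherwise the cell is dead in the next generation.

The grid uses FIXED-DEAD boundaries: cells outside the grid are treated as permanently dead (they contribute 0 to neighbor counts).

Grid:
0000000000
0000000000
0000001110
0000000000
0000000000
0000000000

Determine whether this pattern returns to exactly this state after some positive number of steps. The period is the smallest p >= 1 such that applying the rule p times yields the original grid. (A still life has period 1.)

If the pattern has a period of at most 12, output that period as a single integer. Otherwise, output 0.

Simulating and comparing each generation to the original:
Gen 0 (original, given above): 3 live cells
Gen 1: 3 live cells, differs from original
Gen 2: 3 live cells, MATCHES original -> period = 2

Answer: 2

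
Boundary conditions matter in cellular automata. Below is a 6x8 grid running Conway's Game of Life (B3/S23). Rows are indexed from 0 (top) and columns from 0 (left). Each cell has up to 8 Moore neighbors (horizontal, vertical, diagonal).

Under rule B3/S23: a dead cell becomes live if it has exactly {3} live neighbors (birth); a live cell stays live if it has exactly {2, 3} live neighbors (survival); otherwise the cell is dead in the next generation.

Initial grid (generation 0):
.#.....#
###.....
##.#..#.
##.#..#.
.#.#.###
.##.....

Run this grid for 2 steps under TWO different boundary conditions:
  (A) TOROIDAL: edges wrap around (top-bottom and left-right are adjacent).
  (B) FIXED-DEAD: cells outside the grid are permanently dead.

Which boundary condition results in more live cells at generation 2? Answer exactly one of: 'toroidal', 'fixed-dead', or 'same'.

Answer: fixed-dead

Derivation:
Under TOROIDAL boundary, generation 2:
........
........
........
..##.##.
#.######
#...##.#
Population = 15

Under FIXED-DEAD boundary, generation 2:
.#......
.##.....
........
..##.##.
...#####
..###.##
Population = 17

Comparison: toroidal=15, fixed-dead=17 -> fixed-dead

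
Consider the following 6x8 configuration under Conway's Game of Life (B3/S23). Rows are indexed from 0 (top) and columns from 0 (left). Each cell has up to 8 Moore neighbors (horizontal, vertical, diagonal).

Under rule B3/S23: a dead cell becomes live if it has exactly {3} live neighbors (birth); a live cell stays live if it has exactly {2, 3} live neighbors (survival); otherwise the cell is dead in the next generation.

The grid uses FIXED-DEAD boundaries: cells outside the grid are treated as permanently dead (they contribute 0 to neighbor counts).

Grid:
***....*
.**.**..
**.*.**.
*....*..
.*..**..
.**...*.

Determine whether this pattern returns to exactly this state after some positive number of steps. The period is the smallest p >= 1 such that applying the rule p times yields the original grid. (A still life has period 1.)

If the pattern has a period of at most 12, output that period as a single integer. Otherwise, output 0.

Answer: 0

Derivation:
Simulating and comparing each generation to the original:
Gen 0 (original, given above): 21 live cells
Gen 1: 19 live cells, differs from original
Gen 2: 24 live cells, differs from original
Gen 3: 16 live cells, differs from original
Gen 4: 19 live cells, differs from original
Gen 5: 21 live cells, differs from original
Gen 6: 15 live cells, differs from original
Gen 7: 17 live cells, differs from original
Gen 8: 10 live cells, differs from original
Gen 9: 8 live cells, differs from original
Gen 10: 4 live cells, differs from original
Gen 11: 4 live cells, differs from original
Gen 12: 4 live cells, differs from original
No period found within 12 steps.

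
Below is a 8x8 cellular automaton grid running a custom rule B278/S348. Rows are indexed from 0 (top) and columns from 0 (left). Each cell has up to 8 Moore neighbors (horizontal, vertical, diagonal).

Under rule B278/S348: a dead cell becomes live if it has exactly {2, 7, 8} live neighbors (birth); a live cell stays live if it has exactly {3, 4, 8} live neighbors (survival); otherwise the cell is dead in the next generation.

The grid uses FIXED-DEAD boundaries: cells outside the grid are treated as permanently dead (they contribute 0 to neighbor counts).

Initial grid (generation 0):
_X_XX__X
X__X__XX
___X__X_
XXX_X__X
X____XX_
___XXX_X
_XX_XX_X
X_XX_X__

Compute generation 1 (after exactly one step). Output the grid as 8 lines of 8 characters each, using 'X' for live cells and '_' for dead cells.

Answer: X____X__
_X_X__XX
___X__X_
_X______
_____XX_
X__X____
XXX__X__
__XX____

Derivation:
Simulating step by step:
Generation 0 (given above): 31 live cells
Generation 1: 19 live cells
(generation 1 grid is the final answer)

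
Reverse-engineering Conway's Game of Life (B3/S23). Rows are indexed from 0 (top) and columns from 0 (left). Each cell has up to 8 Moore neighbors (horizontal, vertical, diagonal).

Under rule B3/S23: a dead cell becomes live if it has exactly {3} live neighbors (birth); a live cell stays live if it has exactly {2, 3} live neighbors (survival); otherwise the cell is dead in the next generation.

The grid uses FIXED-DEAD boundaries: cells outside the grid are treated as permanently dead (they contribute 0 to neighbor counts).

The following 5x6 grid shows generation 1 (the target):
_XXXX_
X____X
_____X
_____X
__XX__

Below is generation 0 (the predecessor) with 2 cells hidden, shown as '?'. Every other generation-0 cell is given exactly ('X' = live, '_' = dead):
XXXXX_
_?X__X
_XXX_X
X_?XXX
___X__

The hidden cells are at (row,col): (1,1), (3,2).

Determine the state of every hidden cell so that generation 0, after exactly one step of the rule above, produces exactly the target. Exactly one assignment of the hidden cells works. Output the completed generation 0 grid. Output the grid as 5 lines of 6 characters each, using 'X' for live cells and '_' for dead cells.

Answer: XXXXX_
__X__X
_XXX_X
X_XXXX
___X__

Derivation:
Hidden generation-0 cells (in order): (1,1), (3,2).
A hidden cell only influences target cells in its own 3x3 neighborhood. Try each of the 2^2 = 4 assignments, step the completed generation 0 forward once under B3/S23, and compare with the target:
  (1,1)=_ (3,2)=_ -> step gives (2,1)='X' but target has '_' -> reject
  (1,1)=_ (3,2)=X -> step reproduces the target at every cell -> ACCEPT
  (1,1)=X (3,2)=_ -> step gives (0,0)='X' but target has '_' -> reject
  (1,1)=X (3,2)=X -> step gives (0,0)='X' but target has '_' -> reject
Unique solution: (1,1)=dead, (3,2)=live.
Check: live-neighbor counts of every cell in the completed generation 0:
133322
366652
245563
145552
123342
Applying B3/S23 to generation 0 with these counts gives:
_XXXX_
X____X
_____X
_____X
__XX__
which matches the target exactly.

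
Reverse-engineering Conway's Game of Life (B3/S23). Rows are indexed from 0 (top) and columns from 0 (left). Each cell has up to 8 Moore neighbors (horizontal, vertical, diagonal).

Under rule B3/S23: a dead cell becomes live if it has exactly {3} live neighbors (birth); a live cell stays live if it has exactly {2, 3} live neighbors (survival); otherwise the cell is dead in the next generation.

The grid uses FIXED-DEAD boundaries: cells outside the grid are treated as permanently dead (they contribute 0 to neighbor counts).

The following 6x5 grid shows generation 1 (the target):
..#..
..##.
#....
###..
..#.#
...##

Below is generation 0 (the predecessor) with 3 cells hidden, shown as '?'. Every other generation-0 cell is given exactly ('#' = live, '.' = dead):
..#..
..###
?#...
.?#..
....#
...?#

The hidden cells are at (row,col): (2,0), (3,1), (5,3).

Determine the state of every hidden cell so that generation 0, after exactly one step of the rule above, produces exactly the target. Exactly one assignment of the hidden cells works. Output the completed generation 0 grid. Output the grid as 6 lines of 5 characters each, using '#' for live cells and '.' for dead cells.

Hidden generation-0 cells (in order): (2,0), (3,1), (5,3).
A hidden cell only influences target cells in its own 3x3 neighborhood. Try each of the 2^3 = 8 assignments, step the completed generation 0 forward once under B3/S23, and compare with the target:
  (2,0)=. (3,1)=. (5,3)=. -> step gives (1,1)='#' but target has '.' -> reject
  (2,0)=. (3,1)=. (5,3)=# -> step gives (1,1)='#' but target has '.' -> reject
  (2,0)=. (3,1)=# (5,3)=. -> step gives (1,1)='#' but target has '.' -> reject
  (2,0)=. (3,1)=# (5,3)=# -> step gives (1,1)='#' but target has '.' -> reject
  (2,0)=# (3,1)=. (5,3)=. -> step gives (2,0)='.' but target has '#' -> reject
  (2,0)=# (3,1)=. (5,3)=# -> step gives (2,0)='.' but target has '#' -> reject
  (2,0)=# (3,1)=# (5,3)=. -> step gives (4,2)='.' but target has '#' -> reject
  (2,0)=# (3,1)=# (5,3)=# -> step reproduces the target at every cell -> ACCEPT
Unique solution: (2,0)=live, (3,1)=live, (5,3)=live.
Check: live-neighbor counts of every cell in the completed generation 0:
02242
24331
24542
33221
12342
00122
Applying B3/S23 to generation 0 with these counts gives:
..#..
..##.
#....
###..
..#.#
...##
which matches the target exactly.

Answer: ..#..
..###
##...
.##..
....#
...##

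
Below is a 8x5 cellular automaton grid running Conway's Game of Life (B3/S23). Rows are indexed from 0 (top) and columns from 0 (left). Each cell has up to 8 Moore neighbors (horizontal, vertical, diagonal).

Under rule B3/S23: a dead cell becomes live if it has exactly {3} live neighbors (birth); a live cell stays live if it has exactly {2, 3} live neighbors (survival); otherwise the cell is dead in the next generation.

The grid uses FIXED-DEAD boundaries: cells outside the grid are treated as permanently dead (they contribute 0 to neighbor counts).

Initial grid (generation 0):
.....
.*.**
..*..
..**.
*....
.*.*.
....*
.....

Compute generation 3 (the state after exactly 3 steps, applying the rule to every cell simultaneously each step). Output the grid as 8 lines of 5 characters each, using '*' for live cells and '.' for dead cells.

Answer: .....
..**.
**..*
**.**
**.**
.....
.....
.....

Derivation:
Simulating step by step:
Generation 0 (given above): 10 live cells
Generation 1: 9 live cells
.....
..**.
.*..*
.***.
.*.*.
.....
.....
.....
Generation 2: 10 live cells
.....
..**.
.*..*
**.**
.*.*.
.....
.....
.....
Generation 3: 13 live cells
(generation 3 grid is the final answer)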